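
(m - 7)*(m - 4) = m^2 - 11*m + 28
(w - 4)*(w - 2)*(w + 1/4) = w^3 - 23*w^2/4 + 13*w/2 + 2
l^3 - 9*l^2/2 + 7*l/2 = l*(l - 7/2)*(l - 1)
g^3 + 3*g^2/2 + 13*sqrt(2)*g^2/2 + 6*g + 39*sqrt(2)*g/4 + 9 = (g + 3/2)*(g + sqrt(2)/2)*(g + 6*sqrt(2))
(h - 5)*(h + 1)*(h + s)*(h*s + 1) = h^4*s + h^3*s^2 - 4*h^3*s + h^3 - 4*h^2*s^2 - 4*h^2*s - 4*h^2 - 5*h*s^2 - 4*h*s - 5*h - 5*s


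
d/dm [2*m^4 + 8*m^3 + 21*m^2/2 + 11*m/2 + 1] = 8*m^3 + 24*m^2 + 21*m + 11/2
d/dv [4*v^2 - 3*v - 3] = 8*v - 3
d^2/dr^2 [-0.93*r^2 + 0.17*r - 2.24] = -1.86000000000000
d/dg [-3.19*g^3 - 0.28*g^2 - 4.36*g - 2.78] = -9.57*g^2 - 0.56*g - 4.36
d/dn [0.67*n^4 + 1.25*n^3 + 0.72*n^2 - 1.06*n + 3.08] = 2.68*n^3 + 3.75*n^2 + 1.44*n - 1.06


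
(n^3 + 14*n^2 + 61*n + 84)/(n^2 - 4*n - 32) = (n^2 + 10*n + 21)/(n - 8)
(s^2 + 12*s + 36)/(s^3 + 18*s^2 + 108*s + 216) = 1/(s + 6)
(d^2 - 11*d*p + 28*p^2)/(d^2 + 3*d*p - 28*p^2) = (d - 7*p)/(d + 7*p)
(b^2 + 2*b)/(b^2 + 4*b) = (b + 2)/(b + 4)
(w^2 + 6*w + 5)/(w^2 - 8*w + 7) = (w^2 + 6*w + 5)/(w^2 - 8*w + 7)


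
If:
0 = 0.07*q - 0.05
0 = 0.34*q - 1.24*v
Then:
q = 0.71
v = 0.20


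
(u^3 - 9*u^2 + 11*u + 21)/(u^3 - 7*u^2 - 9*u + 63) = (u + 1)/(u + 3)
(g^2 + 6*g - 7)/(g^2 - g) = (g + 7)/g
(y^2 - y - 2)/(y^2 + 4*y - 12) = (y + 1)/(y + 6)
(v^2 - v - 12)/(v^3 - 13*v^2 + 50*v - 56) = (v + 3)/(v^2 - 9*v + 14)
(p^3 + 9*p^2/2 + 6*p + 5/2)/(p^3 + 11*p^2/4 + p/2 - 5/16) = 8*(p^2 + 2*p + 1)/(8*p^2 + 2*p - 1)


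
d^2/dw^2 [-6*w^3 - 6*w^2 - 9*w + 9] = -36*w - 12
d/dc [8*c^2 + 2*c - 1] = 16*c + 2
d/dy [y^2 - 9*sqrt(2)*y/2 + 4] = 2*y - 9*sqrt(2)/2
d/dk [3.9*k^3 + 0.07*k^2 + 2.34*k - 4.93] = 11.7*k^2 + 0.14*k + 2.34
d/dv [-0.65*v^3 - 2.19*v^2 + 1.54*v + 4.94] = -1.95*v^2 - 4.38*v + 1.54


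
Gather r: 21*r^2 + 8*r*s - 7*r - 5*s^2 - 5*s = 21*r^2 + r*(8*s - 7) - 5*s^2 - 5*s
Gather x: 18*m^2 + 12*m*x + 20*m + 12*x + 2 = 18*m^2 + 20*m + x*(12*m + 12) + 2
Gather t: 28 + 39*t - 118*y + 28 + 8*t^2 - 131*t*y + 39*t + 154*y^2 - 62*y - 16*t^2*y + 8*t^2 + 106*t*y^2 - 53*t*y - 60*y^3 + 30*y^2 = t^2*(16 - 16*y) + t*(106*y^2 - 184*y + 78) - 60*y^3 + 184*y^2 - 180*y + 56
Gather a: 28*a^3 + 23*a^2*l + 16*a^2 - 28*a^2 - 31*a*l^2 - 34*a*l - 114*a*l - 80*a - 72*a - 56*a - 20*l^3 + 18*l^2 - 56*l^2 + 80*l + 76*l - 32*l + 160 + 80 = 28*a^3 + a^2*(23*l - 12) + a*(-31*l^2 - 148*l - 208) - 20*l^3 - 38*l^2 + 124*l + 240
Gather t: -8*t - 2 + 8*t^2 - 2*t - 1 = 8*t^2 - 10*t - 3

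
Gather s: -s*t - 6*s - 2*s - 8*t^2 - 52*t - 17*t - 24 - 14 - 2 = s*(-t - 8) - 8*t^2 - 69*t - 40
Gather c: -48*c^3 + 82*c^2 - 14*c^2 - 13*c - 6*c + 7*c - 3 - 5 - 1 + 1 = -48*c^3 + 68*c^2 - 12*c - 8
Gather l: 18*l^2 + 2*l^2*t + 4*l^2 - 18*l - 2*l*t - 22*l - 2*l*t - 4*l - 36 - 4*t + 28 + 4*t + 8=l^2*(2*t + 22) + l*(-4*t - 44)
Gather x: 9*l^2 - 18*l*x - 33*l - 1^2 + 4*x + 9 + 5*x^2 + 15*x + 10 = 9*l^2 - 33*l + 5*x^2 + x*(19 - 18*l) + 18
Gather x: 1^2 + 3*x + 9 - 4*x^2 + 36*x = -4*x^2 + 39*x + 10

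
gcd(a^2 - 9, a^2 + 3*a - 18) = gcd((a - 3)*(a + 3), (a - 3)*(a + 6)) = a - 3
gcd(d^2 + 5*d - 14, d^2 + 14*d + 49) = d + 7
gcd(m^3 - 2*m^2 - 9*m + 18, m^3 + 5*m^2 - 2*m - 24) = m^2 + m - 6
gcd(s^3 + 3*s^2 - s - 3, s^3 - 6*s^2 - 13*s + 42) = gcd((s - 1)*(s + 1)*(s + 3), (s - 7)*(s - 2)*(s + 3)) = s + 3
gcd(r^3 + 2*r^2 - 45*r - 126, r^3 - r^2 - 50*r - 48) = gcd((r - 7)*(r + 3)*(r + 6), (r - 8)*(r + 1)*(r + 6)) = r + 6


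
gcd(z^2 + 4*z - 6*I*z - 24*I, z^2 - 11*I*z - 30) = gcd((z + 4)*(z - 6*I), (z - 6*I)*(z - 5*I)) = z - 6*I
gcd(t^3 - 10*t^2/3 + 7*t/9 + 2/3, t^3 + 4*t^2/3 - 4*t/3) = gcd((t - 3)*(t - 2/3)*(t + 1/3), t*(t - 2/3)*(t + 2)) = t - 2/3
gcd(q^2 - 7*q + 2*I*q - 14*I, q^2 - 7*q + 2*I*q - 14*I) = q^2 + q*(-7 + 2*I) - 14*I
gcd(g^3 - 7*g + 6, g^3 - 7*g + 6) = g^3 - 7*g + 6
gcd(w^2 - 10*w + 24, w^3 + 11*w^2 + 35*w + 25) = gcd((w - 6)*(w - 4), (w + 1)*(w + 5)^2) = 1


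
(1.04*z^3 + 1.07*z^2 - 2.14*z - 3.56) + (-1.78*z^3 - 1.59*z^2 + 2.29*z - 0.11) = -0.74*z^3 - 0.52*z^2 + 0.15*z - 3.67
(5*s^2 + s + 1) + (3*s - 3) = 5*s^2 + 4*s - 2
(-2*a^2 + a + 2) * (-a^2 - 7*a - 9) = 2*a^4 + 13*a^3 + 9*a^2 - 23*a - 18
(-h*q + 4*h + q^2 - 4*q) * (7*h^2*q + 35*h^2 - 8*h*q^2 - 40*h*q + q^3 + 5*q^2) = -7*h^3*q^2 - 7*h^3*q + 140*h^3 + 15*h^2*q^3 + 15*h^2*q^2 - 300*h^2*q - 9*h*q^4 - 9*h*q^3 + 180*h*q^2 + q^5 + q^4 - 20*q^3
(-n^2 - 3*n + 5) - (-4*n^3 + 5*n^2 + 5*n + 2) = 4*n^3 - 6*n^2 - 8*n + 3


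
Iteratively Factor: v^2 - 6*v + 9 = (v - 3)*(v - 3)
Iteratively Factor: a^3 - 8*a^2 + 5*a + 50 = (a + 2)*(a^2 - 10*a + 25) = (a - 5)*(a + 2)*(a - 5)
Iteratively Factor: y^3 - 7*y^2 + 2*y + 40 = (y - 5)*(y^2 - 2*y - 8) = (y - 5)*(y - 4)*(y + 2)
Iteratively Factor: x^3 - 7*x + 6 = (x - 2)*(x^2 + 2*x - 3) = (x - 2)*(x - 1)*(x + 3)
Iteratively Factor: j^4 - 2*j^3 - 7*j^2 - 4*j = (j + 1)*(j^3 - 3*j^2 - 4*j) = (j - 4)*(j + 1)*(j^2 + j) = j*(j - 4)*(j + 1)*(j + 1)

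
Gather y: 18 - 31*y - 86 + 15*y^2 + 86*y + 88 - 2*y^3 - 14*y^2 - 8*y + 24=-2*y^3 + y^2 + 47*y + 44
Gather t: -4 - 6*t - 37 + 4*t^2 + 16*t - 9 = 4*t^2 + 10*t - 50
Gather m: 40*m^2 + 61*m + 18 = 40*m^2 + 61*m + 18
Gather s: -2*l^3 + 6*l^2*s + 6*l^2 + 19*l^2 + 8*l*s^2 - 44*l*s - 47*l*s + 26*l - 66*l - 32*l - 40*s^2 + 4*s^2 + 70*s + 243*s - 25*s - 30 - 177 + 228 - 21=-2*l^3 + 25*l^2 - 72*l + s^2*(8*l - 36) + s*(6*l^2 - 91*l + 288)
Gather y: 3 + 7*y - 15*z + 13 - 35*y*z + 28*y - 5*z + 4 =y*(35 - 35*z) - 20*z + 20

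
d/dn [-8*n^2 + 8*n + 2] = 8 - 16*n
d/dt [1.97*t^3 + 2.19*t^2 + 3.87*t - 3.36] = 5.91*t^2 + 4.38*t + 3.87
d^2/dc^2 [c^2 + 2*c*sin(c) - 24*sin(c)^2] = -2*c*sin(c) + 96*sin(c)^2 + 4*cos(c) - 46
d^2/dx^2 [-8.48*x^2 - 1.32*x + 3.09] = -16.9600000000000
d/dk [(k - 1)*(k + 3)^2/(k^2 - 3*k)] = (k^4 - 6*k^3 - 18*k^2 + 18*k - 27)/(k^2*(k^2 - 6*k + 9))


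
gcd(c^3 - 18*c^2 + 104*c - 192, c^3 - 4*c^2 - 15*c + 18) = c - 6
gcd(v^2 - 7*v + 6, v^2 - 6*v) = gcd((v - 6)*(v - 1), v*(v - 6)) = v - 6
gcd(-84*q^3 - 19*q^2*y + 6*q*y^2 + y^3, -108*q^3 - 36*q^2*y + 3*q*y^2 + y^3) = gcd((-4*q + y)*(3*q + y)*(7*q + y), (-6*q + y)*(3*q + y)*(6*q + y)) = 3*q + y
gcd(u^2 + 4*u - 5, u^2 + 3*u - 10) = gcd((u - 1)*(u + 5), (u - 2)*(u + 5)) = u + 5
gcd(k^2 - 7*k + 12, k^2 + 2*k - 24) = k - 4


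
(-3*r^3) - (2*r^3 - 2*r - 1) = -5*r^3 + 2*r + 1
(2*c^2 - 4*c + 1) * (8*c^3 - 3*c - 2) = 16*c^5 - 32*c^4 + 2*c^3 + 8*c^2 + 5*c - 2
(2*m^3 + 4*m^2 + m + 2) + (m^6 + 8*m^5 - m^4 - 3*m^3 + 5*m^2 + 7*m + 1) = m^6 + 8*m^5 - m^4 - m^3 + 9*m^2 + 8*m + 3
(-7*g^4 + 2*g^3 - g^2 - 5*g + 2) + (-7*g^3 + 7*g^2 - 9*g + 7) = -7*g^4 - 5*g^3 + 6*g^2 - 14*g + 9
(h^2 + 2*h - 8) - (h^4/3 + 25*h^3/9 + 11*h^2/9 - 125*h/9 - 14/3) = -h^4/3 - 25*h^3/9 - 2*h^2/9 + 143*h/9 - 10/3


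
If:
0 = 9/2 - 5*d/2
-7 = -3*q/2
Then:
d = 9/5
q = 14/3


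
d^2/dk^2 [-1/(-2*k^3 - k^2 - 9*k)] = 2*(-k*(6*k + 1)*(2*k^2 + k + 9) + (6*k^2 + 2*k + 9)^2)/(k^3*(2*k^2 + k + 9)^3)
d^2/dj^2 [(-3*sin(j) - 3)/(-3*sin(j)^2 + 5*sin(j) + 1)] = 3*(9*sin(j)^5 + 51*sin(j)^4 - 45*sin(j)^3 - 22*sin(j)^2 + 68*sin(j) - 46)/(-3*sin(j)^2 + 5*sin(j) + 1)^3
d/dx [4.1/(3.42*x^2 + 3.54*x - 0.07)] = (-28.044*x - 14.514)/(3.42*x^2 + 3.54*x - 0.07)^2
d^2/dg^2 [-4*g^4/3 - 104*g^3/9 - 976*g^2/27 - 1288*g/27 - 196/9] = -16*g^2 - 208*g/3 - 1952/27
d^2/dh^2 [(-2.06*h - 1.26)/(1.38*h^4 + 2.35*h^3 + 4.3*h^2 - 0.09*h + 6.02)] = (-47.076768*h^7 - 154.88016*h^6 - 264.18774*h^5 - 344.516232*h^4 + 62.132108*h^3 + 337.139292*h^2 + 429.828*h + 62.980092)/(2.628072*h^12 + 13.42602*h^11 + 47.42991*h^10 + 96.133087*h^9 + 180.431094*h^8 + 242.796225*h^7 + 388.156264*h^6 + 355.571301*h^5 + 476.429766*h^4 + 241.515651*h^3 + 467.647446*h^2 - 9.784908*h + 218.167208)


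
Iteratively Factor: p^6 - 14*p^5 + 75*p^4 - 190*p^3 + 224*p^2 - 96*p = (p - 4)*(p^5 - 10*p^4 + 35*p^3 - 50*p^2 + 24*p) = (p - 4)*(p - 1)*(p^4 - 9*p^3 + 26*p^2 - 24*p) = (p - 4)^2*(p - 1)*(p^3 - 5*p^2 + 6*p) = p*(p - 4)^2*(p - 1)*(p^2 - 5*p + 6) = p*(p - 4)^2*(p - 3)*(p - 1)*(p - 2)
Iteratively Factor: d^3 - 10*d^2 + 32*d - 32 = (d - 4)*(d^2 - 6*d + 8) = (d - 4)^2*(d - 2)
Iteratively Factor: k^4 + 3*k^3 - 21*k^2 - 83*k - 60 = (k + 3)*(k^3 - 21*k - 20) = (k + 1)*(k + 3)*(k^2 - k - 20) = (k - 5)*(k + 1)*(k + 3)*(k + 4)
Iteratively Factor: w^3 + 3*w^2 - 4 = (w + 2)*(w^2 + w - 2) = (w - 1)*(w + 2)*(w + 2)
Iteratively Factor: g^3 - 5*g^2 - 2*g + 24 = (g - 3)*(g^2 - 2*g - 8) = (g - 4)*(g - 3)*(g + 2)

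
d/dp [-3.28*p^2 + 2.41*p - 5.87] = 2.41 - 6.56*p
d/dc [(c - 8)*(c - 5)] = 2*c - 13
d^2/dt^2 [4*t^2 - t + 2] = 8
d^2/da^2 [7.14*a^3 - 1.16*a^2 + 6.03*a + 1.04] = 42.84*a - 2.32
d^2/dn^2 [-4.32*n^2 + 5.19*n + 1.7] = -8.64000000000000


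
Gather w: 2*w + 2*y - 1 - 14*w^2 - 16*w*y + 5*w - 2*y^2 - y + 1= -14*w^2 + w*(7 - 16*y) - 2*y^2 + y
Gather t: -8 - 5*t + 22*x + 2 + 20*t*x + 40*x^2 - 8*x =t*(20*x - 5) + 40*x^2 + 14*x - 6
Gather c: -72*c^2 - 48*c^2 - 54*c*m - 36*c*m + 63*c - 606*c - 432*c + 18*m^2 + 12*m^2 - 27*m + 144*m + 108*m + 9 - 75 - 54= -120*c^2 + c*(-90*m - 975) + 30*m^2 + 225*m - 120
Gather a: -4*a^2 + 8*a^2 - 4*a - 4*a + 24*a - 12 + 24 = 4*a^2 + 16*a + 12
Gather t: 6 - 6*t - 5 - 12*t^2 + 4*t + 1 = -12*t^2 - 2*t + 2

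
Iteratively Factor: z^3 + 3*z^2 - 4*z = (z + 4)*(z^2 - z) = (z - 1)*(z + 4)*(z)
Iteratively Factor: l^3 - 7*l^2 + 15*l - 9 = (l - 3)*(l^2 - 4*l + 3) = (l - 3)^2*(l - 1)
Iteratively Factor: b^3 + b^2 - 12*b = (b)*(b^2 + b - 12) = b*(b - 3)*(b + 4)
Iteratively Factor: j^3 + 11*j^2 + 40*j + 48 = (j + 4)*(j^2 + 7*j + 12) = (j + 3)*(j + 4)*(j + 4)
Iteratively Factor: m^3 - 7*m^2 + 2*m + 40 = (m - 5)*(m^2 - 2*m - 8) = (m - 5)*(m + 2)*(m - 4)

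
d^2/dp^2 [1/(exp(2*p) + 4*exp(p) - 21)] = 4*(-(exp(p) + 1)*(exp(2*p) + 4*exp(p) - 21) + 2*(exp(p) + 2)^2*exp(p))*exp(p)/(exp(2*p) + 4*exp(p) - 21)^3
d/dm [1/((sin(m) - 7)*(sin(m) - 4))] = (11 - 2*sin(m))*cos(m)/((sin(m) - 7)^2*(sin(m) - 4)^2)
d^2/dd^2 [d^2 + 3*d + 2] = 2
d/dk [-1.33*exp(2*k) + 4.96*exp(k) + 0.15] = (4.96 - 2.66*exp(k))*exp(k)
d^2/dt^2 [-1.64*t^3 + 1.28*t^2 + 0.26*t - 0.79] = 2.56 - 9.84*t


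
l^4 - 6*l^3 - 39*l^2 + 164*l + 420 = (l - 7)*(l - 6)*(l + 2)*(l + 5)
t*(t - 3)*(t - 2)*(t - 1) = t^4 - 6*t^3 + 11*t^2 - 6*t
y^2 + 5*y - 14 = (y - 2)*(y + 7)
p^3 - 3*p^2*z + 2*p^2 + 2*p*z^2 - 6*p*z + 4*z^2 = (p + 2)*(p - 2*z)*(p - z)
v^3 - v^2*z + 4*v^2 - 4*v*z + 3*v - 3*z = (v + 1)*(v + 3)*(v - z)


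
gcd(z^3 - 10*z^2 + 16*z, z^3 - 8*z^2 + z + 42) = 1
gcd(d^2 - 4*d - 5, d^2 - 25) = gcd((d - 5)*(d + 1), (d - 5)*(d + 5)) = d - 5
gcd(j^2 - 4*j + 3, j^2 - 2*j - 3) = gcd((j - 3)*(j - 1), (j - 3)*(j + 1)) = j - 3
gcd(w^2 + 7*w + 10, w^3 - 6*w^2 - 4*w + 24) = w + 2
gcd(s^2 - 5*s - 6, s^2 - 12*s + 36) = s - 6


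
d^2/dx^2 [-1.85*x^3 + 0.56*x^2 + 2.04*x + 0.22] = 1.12 - 11.1*x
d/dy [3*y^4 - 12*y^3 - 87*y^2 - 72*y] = 12*y^3 - 36*y^2 - 174*y - 72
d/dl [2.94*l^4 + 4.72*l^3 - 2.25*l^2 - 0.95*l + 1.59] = 11.76*l^3 + 14.16*l^2 - 4.5*l - 0.95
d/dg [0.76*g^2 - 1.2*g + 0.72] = 1.52*g - 1.2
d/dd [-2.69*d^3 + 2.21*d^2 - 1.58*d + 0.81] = -8.07*d^2 + 4.42*d - 1.58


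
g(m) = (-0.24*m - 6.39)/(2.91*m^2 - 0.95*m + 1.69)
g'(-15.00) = -0.00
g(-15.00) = -0.00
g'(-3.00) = -0.12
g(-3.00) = -0.18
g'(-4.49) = -0.04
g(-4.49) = -0.08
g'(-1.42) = -0.73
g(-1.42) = -0.68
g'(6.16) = 0.02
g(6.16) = -0.07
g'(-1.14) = -1.12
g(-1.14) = -0.93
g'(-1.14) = -1.12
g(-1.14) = -0.93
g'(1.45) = 1.18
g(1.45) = -1.05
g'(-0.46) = -3.12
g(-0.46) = -2.29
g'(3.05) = 0.17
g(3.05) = -0.28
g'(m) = (0.95 - 5.82*m)*(-0.24*m - 6.39)/(2.91*m^2 - 0.95*m + 1.69)^2 - 0.24/(2.91*m^2 - 0.95*m + 1.69) = (0.6984*m^2 + 37.1898*m - 6.4761)/(8.4681*m^4 - 5.529*m^3 + 10.7383*m^2 - 3.211*m + 2.8561)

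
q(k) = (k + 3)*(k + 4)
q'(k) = 2*k + 7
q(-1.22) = 4.95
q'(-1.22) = 4.56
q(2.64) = 37.45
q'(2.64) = 12.28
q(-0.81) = 6.99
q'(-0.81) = 5.38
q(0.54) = 16.07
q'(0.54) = 8.08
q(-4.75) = 1.31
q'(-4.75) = -2.50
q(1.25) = 22.31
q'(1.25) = 9.50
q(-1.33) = 4.46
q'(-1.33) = 4.34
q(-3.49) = -0.25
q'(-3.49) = 0.02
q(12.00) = 240.00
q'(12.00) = 31.00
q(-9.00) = 30.00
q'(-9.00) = -11.00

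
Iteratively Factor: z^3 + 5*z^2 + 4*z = (z)*(z^2 + 5*z + 4) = z*(z + 4)*(z + 1)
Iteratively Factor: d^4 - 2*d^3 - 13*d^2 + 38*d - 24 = (d - 1)*(d^3 - d^2 - 14*d + 24) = (d - 1)*(d + 4)*(d^2 - 5*d + 6) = (d - 2)*(d - 1)*(d + 4)*(d - 3)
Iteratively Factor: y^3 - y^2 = (y)*(y^2 - y) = y*(y - 1)*(y)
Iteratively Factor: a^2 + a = (a)*(a + 1)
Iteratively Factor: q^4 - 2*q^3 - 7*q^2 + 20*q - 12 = (q + 3)*(q^3 - 5*q^2 + 8*q - 4) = (q - 2)*(q + 3)*(q^2 - 3*q + 2) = (q - 2)*(q - 1)*(q + 3)*(q - 2)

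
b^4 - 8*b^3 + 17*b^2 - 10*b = b*(b - 5)*(b - 2)*(b - 1)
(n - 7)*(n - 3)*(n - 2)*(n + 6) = n^4 - 6*n^3 - 31*n^2 + 204*n - 252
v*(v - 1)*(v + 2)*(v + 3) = v^4 + 4*v^3 + v^2 - 6*v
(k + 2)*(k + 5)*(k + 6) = k^3 + 13*k^2 + 52*k + 60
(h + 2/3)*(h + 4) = h^2 + 14*h/3 + 8/3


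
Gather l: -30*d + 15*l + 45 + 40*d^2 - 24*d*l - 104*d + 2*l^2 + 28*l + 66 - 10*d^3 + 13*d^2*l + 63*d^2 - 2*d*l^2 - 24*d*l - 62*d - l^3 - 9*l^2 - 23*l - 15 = -10*d^3 + 103*d^2 - 196*d - l^3 + l^2*(-2*d - 7) + l*(13*d^2 - 48*d + 20) + 96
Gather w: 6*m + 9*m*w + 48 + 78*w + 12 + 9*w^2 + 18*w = 6*m + 9*w^2 + w*(9*m + 96) + 60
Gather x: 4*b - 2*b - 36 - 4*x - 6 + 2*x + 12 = 2*b - 2*x - 30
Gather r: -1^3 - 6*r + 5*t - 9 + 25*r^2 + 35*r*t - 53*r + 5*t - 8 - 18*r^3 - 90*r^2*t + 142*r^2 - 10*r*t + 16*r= -18*r^3 + r^2*(167 - 90*t) + r*(25*t - 43) + 10*t - 18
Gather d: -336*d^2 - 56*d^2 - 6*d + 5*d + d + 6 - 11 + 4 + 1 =-392*d^2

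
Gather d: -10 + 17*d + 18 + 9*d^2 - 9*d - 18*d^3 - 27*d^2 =-18*d^3 - 18*d^2 + 8*d + 8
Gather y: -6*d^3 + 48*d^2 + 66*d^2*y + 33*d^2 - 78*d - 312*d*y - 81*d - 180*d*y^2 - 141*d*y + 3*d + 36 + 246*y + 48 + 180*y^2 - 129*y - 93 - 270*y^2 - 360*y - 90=-6*d^3 + 81*d^2 - 156*d + y^2*(-180*d - 90) + y*(66*d^2 - 453*d - 243) - 99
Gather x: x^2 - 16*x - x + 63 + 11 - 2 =x^2 - 17*x + 72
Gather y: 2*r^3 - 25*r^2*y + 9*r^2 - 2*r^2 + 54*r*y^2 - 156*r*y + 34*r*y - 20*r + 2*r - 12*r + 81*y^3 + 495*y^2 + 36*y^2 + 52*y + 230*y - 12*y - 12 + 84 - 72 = 2*r^3 + 7*r^2 - 30*r + 81*y^3 + y^2*(54*r + 531) + y*(-25*r^2 - 122*r + 270)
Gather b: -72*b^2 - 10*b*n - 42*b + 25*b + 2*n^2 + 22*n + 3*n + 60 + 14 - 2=-72*b^2 + b*(-10*n - 17) + 2*n^2 + 25*n + 72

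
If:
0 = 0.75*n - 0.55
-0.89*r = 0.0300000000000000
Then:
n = 0.73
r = -0.03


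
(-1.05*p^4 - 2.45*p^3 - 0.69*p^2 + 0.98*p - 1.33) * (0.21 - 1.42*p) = 1.491*p^5 + 3.2585*p^4 + 0.4653*p^3 - 1.5365*p^2 + 2.0944*p - 0.2793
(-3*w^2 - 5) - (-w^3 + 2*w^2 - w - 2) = w^3 - 5*w^2 + w - 3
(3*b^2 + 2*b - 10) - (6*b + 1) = 3*b^2 - 4*b - 11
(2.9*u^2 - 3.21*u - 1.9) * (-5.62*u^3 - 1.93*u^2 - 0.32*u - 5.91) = -16.298*u^5 + 12.4432*u^4 + 15.9453*u^3 - 12.4448*u^2 + 19.5791*u + 11.229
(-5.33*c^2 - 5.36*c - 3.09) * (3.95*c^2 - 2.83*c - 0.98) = -21.0535*c^4 - 6.0881*c^3 + 8.1867*c^2 + 13.9975*c + 3.0282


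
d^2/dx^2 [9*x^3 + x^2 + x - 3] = 54*x + 2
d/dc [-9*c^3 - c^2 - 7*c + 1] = -27*c^2 - 2*c - 7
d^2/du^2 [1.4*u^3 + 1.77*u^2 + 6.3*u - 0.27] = 8.4*u + 3.54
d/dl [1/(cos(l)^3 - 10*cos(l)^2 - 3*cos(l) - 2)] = -(3*sin(l)^2 + 20*cos(l))*sin(l)/(-cos(l)^3 + 10*cos(l)^2 + 3*cos(l) + 2)^2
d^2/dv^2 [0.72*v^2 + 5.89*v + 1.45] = 1.44000000000000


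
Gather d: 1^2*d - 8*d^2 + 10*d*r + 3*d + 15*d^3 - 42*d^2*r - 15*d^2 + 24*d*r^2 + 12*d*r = 15*d^3 + d^2*(-42*r - 23) + d*(24*r^2 + 22*r + 4)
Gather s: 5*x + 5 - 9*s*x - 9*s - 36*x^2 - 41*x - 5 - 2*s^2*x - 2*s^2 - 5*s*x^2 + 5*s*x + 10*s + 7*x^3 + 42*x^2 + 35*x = s^2*(-2*x - 2) + s*(-5*x^2 - 4*x + 1) + 7*x^3 + 6*x^2 - x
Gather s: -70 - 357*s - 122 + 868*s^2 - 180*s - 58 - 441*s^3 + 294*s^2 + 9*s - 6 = -441*s^3 + 1162*s^2 - 528*s - 256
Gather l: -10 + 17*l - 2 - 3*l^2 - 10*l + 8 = -3*l^2 + 7*l - 4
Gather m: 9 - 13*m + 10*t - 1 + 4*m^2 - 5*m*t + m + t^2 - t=4*m^2 + m*(-5*t - 12) + t^2 + 9*t + 8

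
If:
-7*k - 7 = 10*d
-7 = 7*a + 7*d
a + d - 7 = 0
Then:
No Solution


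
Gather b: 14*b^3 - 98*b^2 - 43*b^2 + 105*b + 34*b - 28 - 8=14*b^3 - 141*b^2 + 139*b - 36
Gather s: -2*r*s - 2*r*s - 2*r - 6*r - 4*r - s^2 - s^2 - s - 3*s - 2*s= -12*r - 2*s^2 + s*(-4*r - 6)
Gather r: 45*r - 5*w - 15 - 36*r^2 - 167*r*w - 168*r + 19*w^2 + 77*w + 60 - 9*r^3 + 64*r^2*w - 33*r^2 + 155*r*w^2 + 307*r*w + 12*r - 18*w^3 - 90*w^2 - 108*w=-9*r^3 + r^2*(64*w - 69) + r*(155*w^2 + 140*w - 111) - 18*w^3 - 71*w^2 - 36*w + 45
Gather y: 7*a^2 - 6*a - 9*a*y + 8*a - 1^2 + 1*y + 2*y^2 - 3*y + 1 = 7*a^2 + 2*a + 2*y^2 + y*(-9*a - 2)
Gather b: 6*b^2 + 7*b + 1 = 6*b^2 + 7*b + 1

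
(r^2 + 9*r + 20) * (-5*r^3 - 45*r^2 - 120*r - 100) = -5*r^5 - 90*r^4 - 625*r^3 - 2080*r^2 - 3300*r - 2000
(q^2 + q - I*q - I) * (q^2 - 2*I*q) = q^4 + q^3 - 3*I*q^3 - 2*q^2 - 3*I*q^2 - 2*q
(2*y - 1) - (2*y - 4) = 3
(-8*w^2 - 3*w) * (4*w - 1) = -32*w^3 - 4*w^2 + 3*w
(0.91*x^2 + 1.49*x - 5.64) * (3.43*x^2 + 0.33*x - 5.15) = 3.1213*x^4 + 5.411*x^3 - 23.54*x^2 - 9.5347*x + 29.046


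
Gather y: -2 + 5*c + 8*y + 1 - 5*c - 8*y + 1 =0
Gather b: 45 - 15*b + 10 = 55 - 15*b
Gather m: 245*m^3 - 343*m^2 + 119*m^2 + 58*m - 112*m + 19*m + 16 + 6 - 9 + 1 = 245*m^3 - 224*m^2 - 35*m + 14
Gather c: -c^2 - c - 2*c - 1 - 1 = -c^2 - 3*c - 2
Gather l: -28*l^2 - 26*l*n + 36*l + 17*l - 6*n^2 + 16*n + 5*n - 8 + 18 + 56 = -28*l^2 + l*(53 - 26*n) - 6*n^2 + 21*n + 66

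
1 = 1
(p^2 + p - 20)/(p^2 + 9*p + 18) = (p^2 + p - 20)/(p^2 + 9*p + 18)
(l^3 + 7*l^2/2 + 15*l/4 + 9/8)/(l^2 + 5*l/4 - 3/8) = (4*l^2 + 8*l + 3)/(4*l - 1)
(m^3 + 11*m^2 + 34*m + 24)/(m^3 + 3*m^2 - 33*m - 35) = (m^2 + 10*m + 24)/(m^2 + 2*m - 35)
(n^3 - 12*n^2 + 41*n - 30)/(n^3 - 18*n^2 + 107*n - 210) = (n - 1)/(n - 7)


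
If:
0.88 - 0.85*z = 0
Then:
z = 1.04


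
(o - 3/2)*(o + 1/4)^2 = o^3 - o^2 - 11*o/16 - 3/32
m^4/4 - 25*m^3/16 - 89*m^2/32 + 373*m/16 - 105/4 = (m/4 + 1)*(m - 6)*(m - 5/2)*(m - 7/4)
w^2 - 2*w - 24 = (w - 6)*(w + 4)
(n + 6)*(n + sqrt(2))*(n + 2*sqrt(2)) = n^3 + 3*sqrt(2)*n^2 + 6*n^2 + 4*n + 18*sqrt(2)*n + 24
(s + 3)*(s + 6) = s^2 + 9*s + 18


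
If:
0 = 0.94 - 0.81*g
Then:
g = 1.16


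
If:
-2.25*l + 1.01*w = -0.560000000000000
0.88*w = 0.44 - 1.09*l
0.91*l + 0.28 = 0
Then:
No Solution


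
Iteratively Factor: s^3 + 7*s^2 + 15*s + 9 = (s + 3)*(s^2 + 4*s + 3) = (s + 3)^2*(s + 1)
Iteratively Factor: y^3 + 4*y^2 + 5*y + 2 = (y + 1)*(y^2 + 3*y + 2) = (y + 1)^2*(y + 2)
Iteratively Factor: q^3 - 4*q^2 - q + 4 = (q + 1)*(q^2 - 5*q + 4) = (q - 1)*(q + 1)*(q - 4)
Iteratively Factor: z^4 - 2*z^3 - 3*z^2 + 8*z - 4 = (z + 2)*(z^3 - 4*z^2 + 5*z - 2) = (z - 1)*(z + 2)*(z^2 - 3*z + 2) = (z - 2)*(z - 1)*(z + 2)*(z - 1)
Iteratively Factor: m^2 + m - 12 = (m - 3)*(m + 4)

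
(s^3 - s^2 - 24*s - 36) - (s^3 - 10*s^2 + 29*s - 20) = 9*s^2 - 53*s - 16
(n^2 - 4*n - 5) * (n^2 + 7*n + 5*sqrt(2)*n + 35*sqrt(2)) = n^4 + 3*n^3 + 5*sqrt(2)*n^3 - 33*n^2 + 15*sqrt(2)*n^2 - 165*sqrt(2)*n - 35*n - 175*sqrt(2)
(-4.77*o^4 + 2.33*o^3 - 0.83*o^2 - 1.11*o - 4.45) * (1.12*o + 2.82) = -5.3424*o^5 - 10.8418*o^4 + 5.641*o^3 - 3.5838*o^2 - 8.1142*o - 12.549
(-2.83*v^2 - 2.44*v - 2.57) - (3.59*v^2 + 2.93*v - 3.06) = -6.42*v^2 - 5.37*v + 0.49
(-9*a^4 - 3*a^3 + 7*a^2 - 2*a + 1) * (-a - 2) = 9*a^5 + 21*a^4 - a^3 - 12*a^2 + 3*a - 2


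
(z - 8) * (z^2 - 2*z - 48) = z^3 - 10*z^2 - 32*z + 384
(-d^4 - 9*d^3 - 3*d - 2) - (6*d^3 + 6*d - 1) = -d^4 - 15*d^3 - 9*d - 1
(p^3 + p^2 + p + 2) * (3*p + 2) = 3*p^4 + 5*p^3 + 5*p^2 + 8*p + 4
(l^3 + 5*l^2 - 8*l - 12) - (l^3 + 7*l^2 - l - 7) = -2*l^2 - 7*l - 5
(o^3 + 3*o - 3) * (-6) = -6*o^3 - 18*o + 18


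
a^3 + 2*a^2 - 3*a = a*(a - 1)*(a + 3)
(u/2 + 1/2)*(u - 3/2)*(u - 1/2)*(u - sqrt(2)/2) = u^4/2 - u^3/2 - sqrt(2)*u^3/4 - 5*u^2/8 + sqrt(2)*u^2/4 + 3*u/8 + 5*sqrt(2)*u/16 - 3*sqrt(2)/16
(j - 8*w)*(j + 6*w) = j^2 - 2*j*w - 48*w^2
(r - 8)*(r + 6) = r^2 - 2*r - 48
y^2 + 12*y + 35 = (y + 5)*(y + 7)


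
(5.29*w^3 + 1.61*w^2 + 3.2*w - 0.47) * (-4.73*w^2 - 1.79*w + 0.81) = -25.0217*w^5 - 17.0844*w^4 - 13.733*w^3 - 2.2008*w^2 + 3.4333*w - 0.3807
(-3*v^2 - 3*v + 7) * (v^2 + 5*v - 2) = -3*v^4 - 18*v^3 - 2*v^2 + 41*v - 14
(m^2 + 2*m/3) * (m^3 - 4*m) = m^5 + 2*m^4/3 - 4*m^3 - 8*m^2/3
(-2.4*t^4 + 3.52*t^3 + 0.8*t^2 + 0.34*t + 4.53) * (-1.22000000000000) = 2.928*t^4 - 4.2944*t^3 - 0.976*t^2 - 0.4148*t - 5.5266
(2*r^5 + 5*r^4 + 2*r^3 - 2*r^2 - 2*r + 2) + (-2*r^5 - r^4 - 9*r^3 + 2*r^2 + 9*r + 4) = 4*r^4 - 7*r^3 + 7*r + 6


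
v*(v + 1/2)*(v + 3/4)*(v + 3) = v^4 + 17*v^3/4 + 33*v^2/8 + 9*v/8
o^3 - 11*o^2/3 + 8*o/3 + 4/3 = (o - 2)^2*(o + 1/3)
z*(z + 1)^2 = z^3 + 2*z^2 + z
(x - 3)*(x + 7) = x^2 + 4*x - 21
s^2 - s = s*(s - 1)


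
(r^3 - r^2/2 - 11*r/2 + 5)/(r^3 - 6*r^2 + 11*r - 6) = (r + 5/2)/(r - 3)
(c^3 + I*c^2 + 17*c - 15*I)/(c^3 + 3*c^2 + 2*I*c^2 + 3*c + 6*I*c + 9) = (c^2 + 2*I*c + 15)/(c^2 + 3*c*(1 + I) + 9*I)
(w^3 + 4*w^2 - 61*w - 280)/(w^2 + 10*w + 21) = (w^2 - 3*w - 40)/(w + 3)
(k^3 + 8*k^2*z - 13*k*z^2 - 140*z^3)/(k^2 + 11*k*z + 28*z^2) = (k^2 + k*z - 20*z^2)/(k + 4*z)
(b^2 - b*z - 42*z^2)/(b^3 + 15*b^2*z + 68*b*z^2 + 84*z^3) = (b - 7*z)/(b^2 + 9*b*z + 14*z^2)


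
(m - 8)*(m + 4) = m^2 - 4*m - 32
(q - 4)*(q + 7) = q^2 + 3*q - 28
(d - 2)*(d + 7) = d^2 + 5*d - 14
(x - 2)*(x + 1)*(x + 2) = x^3 + x^2 - 4*x - 4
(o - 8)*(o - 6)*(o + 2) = o^3 - 12*o^2 + 20*o + 96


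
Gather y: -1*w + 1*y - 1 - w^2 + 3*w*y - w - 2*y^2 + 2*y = -w^2 - 2*w - 2*y^2 + y*(3*w + 3) - 1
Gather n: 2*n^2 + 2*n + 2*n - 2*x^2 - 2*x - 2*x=2*n^2 + 4*n - 2*x^2 - 4*x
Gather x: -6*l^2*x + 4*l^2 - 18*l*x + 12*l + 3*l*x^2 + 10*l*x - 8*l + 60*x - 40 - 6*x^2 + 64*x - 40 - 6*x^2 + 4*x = 4*l^2 + 4*l + x^2*(3*l - 12) + x*(-6*l^2 - 8*l + 128) - 80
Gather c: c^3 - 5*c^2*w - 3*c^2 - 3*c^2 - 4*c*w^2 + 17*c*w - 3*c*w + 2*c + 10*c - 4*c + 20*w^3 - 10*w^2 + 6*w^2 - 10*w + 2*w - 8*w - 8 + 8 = c^3 + c^2*(-5*w - 6) + c*(-4*w^2 + 14*w + 8) + 20*w^3 - 4*w^2 - 16*w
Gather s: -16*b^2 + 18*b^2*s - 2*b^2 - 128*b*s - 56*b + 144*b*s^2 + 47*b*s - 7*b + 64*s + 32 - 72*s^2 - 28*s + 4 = -18*b^2 - 63*b + s^2*(144*b - 72) + s*(18*b^2 - 81*b + 36) + 36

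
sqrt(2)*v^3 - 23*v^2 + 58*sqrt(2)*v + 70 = (v - 7*sqrt(2))*(v - 5*sqrt(2))*(sqrt(2)*v + 1)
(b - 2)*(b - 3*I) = b^2 - 2*b - 3*I*b + 6*I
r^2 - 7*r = r*(r - 7)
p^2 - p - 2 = (p - 2)*(p + 1)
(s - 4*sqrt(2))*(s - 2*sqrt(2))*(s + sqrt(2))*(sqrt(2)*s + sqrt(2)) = sqrt(2)*s^4 - 10*s^3 + sqrt(2)*s^3 - 10*s^2 + 4*sqrt(2)*s^2 + 4*sqrt(2)*s + 32*s + 32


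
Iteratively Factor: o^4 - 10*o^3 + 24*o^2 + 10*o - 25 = (o - 5)*(o^3 - 5*o^2 - o + 5) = (o - 5)^2*(o^2 - 1) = (o - 5)^2*(o + 1)*(o - 1)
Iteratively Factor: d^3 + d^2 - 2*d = (d - 1)*(d^2 + 2*d) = (d - 1)*(d + 2)*(d)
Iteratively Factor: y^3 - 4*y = (y + 2)*(y^2 - 2*y) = y*(y + 2)*(y - 2)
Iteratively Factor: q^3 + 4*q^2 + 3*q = (q)*(q^2 + 4*q + 3) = q*(q + 3)*(q + 1)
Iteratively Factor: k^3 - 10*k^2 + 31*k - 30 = (k - 2)*(k^2 - 8*k + 15) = (k - 3)*(k - 2)*(k - 5)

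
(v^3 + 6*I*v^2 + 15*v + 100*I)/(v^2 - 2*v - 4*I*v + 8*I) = (v^2 + 10*I*v - 25)/(v - 2)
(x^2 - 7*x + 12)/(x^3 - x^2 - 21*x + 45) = (x - 4)/(x^2 + 2*x - 15)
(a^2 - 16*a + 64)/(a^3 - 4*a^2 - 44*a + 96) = (a - 8)/(a^2 + 4*a - 12)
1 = 1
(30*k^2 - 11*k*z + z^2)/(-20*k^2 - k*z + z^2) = (-6*k + z)/(4*k + z)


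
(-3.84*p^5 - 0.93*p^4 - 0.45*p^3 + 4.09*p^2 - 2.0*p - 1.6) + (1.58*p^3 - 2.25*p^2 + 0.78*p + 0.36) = -3.84*p^5 - 0.93*p^4 + 1.13*p^3 + 1.84*p^2 - 1.22*p - 1.24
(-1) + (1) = 0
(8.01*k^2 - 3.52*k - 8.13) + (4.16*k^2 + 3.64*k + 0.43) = 12.17*k^2 + 0.12*k - 7.7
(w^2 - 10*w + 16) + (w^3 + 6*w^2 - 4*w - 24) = w^3 + 7*w^2 - 14*w - 8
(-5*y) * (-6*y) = 30*y^2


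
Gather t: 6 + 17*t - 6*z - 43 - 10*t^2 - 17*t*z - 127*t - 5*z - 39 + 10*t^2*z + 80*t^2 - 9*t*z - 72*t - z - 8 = t^2*(10*z + 70) + t*(-26*z - 182) - 12*z - 84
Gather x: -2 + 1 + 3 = 2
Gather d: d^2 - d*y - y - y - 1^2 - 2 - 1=d^2 - d*y - 2*y - 4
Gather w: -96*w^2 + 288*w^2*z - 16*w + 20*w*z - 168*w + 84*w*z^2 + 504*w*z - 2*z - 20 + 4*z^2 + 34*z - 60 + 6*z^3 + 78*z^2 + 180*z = w^2*(288*z - 96) + w*(84*z^2 + 524*z - 184) + 6*z^3 + 82*z^2 + 212*z - 80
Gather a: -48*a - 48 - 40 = -48*a - 88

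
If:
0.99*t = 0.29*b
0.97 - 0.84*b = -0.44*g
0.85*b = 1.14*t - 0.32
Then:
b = -0.62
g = -3.39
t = -0.18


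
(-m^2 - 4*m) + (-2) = -m^2 - 4*m - 2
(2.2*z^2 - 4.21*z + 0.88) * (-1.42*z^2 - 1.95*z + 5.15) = -3.124*z^4 + 1.6882*z^3 + 18.2899*z^2 - 23.3975*z + 4.532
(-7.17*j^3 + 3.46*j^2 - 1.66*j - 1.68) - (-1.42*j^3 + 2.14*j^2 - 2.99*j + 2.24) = -5.75*j^3 + 1.32*j^2 + 1.33*j - 3.92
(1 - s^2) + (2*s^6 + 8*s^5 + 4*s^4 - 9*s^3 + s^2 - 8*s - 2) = 2*s^6 + 8*s^5 + 4*s^4 - 9*s^3 - 8*s - 1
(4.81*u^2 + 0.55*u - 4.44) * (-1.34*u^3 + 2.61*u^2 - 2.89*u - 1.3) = -6.4454*u^5 + 11.8171*u^4 - 6.5158*u^3 - 19.4309*u^2 + 12.1166*u + 5.772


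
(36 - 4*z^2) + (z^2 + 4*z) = -3*z^2 + 4*z + 36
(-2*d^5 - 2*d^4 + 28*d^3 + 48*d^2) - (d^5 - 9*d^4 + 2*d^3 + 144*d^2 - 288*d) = -3*d^5 + 7*d^4 + 26*d^3 - 96*d^2 + 288*d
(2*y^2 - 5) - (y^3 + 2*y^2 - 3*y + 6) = -y^3 + 3*y - 11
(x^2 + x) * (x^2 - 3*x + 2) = x^4 - 2*x^3 - x^2 + 2*x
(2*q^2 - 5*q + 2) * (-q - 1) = -2*q^3 + 3*q^2 + 3*q - 2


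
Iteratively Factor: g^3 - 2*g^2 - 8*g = (g)*(g^2 - 2*g - 8) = g*(g + 2)*(g - 4)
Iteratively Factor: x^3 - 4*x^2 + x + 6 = (x - 2)*(x^2 - 2*x - 3) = (x - 2)*(x + 1)*(x - 3)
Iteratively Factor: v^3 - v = (v)*(v^2 - 1) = v*(v - 1)*(v + 1)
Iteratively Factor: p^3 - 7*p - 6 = (p + 1)*(p^2 - p - 6) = (p + 1)*(p + 2)*(p - 3)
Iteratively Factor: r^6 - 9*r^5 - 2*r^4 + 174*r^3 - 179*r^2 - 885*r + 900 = (r + 3)*(r^5 - 12*r^4 + 34*r^3 + 72*r^2 - 395*r + 300) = (r + 3)^2*(r^4 - 15*r^3 + 79*r^2 - 165*r + 100) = (r - 1)*(r + 3)^2*(r^3 - 14*r^2 + 65*r - 100) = (r - 4)*(r - 1)*(r + 3)^2*(r^2 - 10*r + 25) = (r - 5)*(r - 4)*(r - 1)*(r + 3)^2*(r - 5)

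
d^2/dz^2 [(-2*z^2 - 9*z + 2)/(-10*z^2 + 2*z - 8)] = (235*z^3 - 270*z^2 - 510*z + 106)/(125*z^6 - 75*z^5 + 315*z^4 - 121*z^3 + 252*z^2 - 48*z + 64)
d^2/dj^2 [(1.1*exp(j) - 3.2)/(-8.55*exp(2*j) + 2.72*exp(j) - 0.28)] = (-80.41275*exp(4*j) + 910.1304*exp(3*j) - 207.4572*exp(2*j) - 7.80608*exp(j) + 2.35088)*exp(j)/(625.026375*exp(6*j) - 596.5164*exp(5*j) + 251.17506*exp(4*j) - 59.193728*exp(3*j) + 8.225616*exp(2*j) - 0.639744*exp(j) + 0.021952)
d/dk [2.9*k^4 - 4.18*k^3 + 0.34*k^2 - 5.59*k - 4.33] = 11.6*k^3 - 12.54*k^2 + 0.68*k - 5.59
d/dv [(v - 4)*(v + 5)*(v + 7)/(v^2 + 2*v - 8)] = (v^4 + 4*v^3 + 5*v^2 + 152*v + 384)/(v^4 + 4*v^3 - 12*v^2 - 32*v + 64)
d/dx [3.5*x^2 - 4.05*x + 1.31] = 7.0*x - 4.05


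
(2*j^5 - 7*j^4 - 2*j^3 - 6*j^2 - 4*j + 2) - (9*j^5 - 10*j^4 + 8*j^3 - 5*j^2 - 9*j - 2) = -7*j^5 + 3*j^4 - 10*j^3 - j^2 + 5*j + 4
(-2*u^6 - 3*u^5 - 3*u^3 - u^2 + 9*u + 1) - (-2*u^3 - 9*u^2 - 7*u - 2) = -2*u^6 - 3*u^5 - u^3 + 8*u^2 + 16*u + 3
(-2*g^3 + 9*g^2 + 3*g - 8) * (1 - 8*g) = 16*g^4 - 74*g^3 - 15*g^2 + 67*g - 8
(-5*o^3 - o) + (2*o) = -5*o^3 + o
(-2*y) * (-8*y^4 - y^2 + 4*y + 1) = 16*y^5 + 2*y^3 - 8*y^2 - 2*y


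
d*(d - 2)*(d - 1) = d^3 - 3*d^2 + 2*d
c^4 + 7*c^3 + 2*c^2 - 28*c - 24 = (c - 2)*(c + 1)*(c + 2)*(c + 6)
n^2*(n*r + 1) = n^3*r + n^2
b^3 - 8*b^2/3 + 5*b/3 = b*(b - 5/3)*(b - 1)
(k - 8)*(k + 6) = k^2 - 2*k - 48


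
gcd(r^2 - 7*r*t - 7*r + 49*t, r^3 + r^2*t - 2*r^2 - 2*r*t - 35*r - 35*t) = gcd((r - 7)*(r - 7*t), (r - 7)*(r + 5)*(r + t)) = r - 7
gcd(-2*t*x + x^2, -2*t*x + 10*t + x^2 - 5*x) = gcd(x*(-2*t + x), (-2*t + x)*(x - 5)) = -2*t + x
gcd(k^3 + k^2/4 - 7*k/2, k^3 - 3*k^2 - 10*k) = k^2 + 2*k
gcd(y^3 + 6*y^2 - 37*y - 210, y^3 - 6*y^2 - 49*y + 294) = y^2 + y - 42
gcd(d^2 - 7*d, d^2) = d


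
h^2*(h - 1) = h^3 - h^2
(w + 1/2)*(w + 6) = w^2 + 13*w/2 + 3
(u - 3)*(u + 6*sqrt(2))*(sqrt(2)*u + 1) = sqrt(2)*u^3 - 3*sqrt(2)*u^2 + 13*u^2 - 39*u + 6*sqrt(2)*u - 18*sqrt(2)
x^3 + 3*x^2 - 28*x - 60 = (x - 5)*(x + 2)*(x + 6)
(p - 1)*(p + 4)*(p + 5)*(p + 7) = p^4 + 15*p^3 + 67*p^2 + 57*p - 140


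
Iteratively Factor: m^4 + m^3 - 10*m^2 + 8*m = (m)*(m^3 + m^2 - 10*m + 8) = m*(m + 4)*(m^2 - 3*m + 2) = m*(m - 2)*(m + 4)*(m - 1)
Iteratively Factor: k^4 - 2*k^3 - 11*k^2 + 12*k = (k - 1)*(k^3 - k^2 - 12*k) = (k - 1)*(k + 3)*(k^2 - 4*k) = k*(k - 1)*(k + 3)*(k - 4)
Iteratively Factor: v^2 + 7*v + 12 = (v + 4)*(v + 3)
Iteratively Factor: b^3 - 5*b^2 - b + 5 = (b + 1)*(b^2 - 6*b + 5) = (b - 5)*(b + 1)*(b - 1)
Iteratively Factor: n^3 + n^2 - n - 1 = (n + 1)*(n^2 - 1) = (n - 1)*(n + 1)*(n + 1)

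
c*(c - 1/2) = c^2 - c/2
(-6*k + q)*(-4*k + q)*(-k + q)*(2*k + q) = -48*k^4 + 44*k^3*q + 12*k^2*q^2 - 9*k*q^3 + q^4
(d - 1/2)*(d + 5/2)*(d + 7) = d^3 + 9*d^2 + 51*d/4 - 35/4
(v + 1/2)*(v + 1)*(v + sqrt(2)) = v^3 + sqrt(2)*v^2 + 3*v^2/2 + v/2 + 3*sqrt(2)*v/2 + sqrt(2)/2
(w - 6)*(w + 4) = w^2 - 2*w - 24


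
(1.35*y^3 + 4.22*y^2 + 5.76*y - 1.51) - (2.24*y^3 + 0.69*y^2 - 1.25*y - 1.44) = -0.89*y^3 + 3.53*y^2 + 7.01*y - 0.0700000000000001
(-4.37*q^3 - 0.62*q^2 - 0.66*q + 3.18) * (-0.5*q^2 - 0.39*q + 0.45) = 2.185*q^5 + 2.0143*q^4 - 1.3947*q^3 - 1.6116*q^2 - 1.5372*q + 1.431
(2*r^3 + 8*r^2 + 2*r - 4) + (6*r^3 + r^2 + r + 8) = 8*r^3 + 9*r^2 + 3*r + 4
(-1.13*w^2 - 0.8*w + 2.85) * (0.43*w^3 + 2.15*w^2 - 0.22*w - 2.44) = -0.4859*w^5 - 2.7735*w^4 - 0.2459*w^3 + 9.0607*w^2 + 1.325*w - 6.954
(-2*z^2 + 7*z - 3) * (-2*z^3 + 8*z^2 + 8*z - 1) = 4*z^5 - 30*z^4 + 46*z^3 + 34*z^2 - 31*z + 3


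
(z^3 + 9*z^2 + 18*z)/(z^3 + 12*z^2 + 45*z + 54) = z/(z + 3)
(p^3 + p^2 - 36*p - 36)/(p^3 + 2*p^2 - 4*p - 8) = (p^3 + p^2 - 36*p - 36)/(p^3 + 2*p^2 - 4*p - 8)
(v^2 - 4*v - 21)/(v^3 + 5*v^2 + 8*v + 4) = (v^2 - 4*v - 21)/(v^3 + 5*v^2 + 8*v + 4)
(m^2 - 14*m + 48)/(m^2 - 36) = (m - 8)/(m + 6)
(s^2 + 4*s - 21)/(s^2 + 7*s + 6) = (s^2 + 4*s - 21)/(s^2 + 7*s + 6)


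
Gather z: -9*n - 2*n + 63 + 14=77 - 11*n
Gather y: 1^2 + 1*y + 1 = y + 2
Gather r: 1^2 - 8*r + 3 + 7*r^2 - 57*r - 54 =7*r^2 - 65*r - 50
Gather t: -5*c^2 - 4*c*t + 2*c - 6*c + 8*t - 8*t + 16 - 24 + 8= -5*c^2 - 4*c*t - 4*c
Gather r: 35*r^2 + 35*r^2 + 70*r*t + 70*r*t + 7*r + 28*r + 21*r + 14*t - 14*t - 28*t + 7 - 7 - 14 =70*r^2 + r*(140*t + 56) - 28*t - 14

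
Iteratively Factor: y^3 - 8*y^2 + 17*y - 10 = (y - 1)*(y^2 - 7*y + 10) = (y - 2)*(y - 1)*(y - 5)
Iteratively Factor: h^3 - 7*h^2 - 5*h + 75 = (h - 5)*(h^2 - 2*h - 15) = (h - 5)*(h + 3)*(h - 5)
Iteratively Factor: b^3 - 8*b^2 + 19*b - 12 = (b - 4)*(b^2 - 4*b + 3) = (b - 4)*(b - 3)*(b - 1)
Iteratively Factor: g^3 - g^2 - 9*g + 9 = (g - 3)*(g^2 + 2*g - 3) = (g - 3)*(g - 1)*(g + 3)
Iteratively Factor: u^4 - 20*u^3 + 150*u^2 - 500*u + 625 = (u - 5)*(u^3 - 15*u^2 + 75*u - 125) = (u - 5)^2*(u^2 - 10*u + 25) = (u - 5)^3*(u - 5)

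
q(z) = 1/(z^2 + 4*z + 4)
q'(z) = (-2*z - 4)/(z^2 + 4*z + 4)^2 = 2*(-z - 2)/(z^2 + 4*z + 4)^2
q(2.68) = 0.05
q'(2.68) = -0.02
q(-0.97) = 0.94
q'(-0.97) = -1.83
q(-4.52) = 0.16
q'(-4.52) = 0.12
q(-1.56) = 5.17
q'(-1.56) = -23.48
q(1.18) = 0.10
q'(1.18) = -0.06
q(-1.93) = 204.08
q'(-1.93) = -5830.90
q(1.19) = 0.10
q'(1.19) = -0.06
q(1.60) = 0.08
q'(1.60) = -0.04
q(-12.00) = 0.01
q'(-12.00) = 0.00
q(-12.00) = 0.01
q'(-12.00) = 0.00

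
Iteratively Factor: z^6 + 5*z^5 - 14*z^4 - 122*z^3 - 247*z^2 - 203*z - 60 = (z + 4)*(z^5 + z^4 - 18*z^3 - 50*z^2 - 47*z - 15) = (z - 5)*(z + 4)*(z^4 + 6*z^3 + 12*z^2 + 10*z + 3) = (z - 5)*(z + 1)*(z + 4)*(z^3 + 5*z^2 + 7*z + 3) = (z - 5)*(z + 1)^2*(z + 4)*(z^2 + 4*z + 3) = (z - 5)*(z + 1)^3*(z + 4)*(z + 3)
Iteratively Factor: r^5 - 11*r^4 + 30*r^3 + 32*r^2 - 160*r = (r)*(r^4 - 11*r^3 + 30*r^2 + 32*r - 160) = r*(r - 4)*(r^3 - 7*r^2 + 2*r + 40) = r*(r - 5)*(r - 4)*(r^2 - 2*r - 8) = r*(r - 5)*(r - 4)*(r + 2)*(r - 4)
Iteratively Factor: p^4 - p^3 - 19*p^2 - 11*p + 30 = (p + 3)*(p^3 - 4*p^2 - 7*p + 10) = (p + 2)*(p + 3)*(p^2 - 6*p + 5) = (p - 5)*(p + 2)*(p + 3)*(p - 1)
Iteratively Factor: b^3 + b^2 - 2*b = (b - 1)*(b^2 + 2*b) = (b - 1)*(b + 2)*(b)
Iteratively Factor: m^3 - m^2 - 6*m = (m)*(m^2 - m - 6) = m*(m + 2)*(m - 3)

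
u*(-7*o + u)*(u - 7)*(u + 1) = -7*o*u^3 + 42*o*u^2 + 49*o*u + u^4 - 6*u^3 - 7*u^2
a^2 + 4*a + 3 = (a + 1)*(a + 3)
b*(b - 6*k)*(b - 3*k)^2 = b^4 - 12*b^3*k + 45*b^2*k^2 - 54*b*k^3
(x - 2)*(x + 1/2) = x^2 - 3*x/2 - 1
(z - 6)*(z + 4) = z^2 - 2*z - 24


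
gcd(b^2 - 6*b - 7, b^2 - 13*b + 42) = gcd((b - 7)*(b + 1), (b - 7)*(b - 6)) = b - 7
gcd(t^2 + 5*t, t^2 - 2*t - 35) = t + 5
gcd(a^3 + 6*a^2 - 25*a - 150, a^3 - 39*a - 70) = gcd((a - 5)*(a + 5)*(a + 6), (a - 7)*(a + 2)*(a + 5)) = a + 5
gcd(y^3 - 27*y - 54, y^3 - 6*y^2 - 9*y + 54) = y^2 - 3*y - 18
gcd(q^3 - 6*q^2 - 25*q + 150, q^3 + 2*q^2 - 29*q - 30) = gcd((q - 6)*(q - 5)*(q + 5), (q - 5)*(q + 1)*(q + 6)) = q - 5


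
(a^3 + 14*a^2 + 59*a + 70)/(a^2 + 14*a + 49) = (a^2 + 7*a + 10)/(a + 7)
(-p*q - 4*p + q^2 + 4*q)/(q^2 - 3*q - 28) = (-p + q)/(q - 7)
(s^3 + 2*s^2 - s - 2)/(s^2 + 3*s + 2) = s - 1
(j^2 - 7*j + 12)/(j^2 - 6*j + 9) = (j - 4)/(j - 3)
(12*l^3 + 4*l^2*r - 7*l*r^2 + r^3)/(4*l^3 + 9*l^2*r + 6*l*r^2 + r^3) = (12*l^2 - 8*l*r + r^2)/(4*l^2 + 5*l*r + r^2)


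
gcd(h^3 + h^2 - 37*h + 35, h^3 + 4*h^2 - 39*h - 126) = h + 7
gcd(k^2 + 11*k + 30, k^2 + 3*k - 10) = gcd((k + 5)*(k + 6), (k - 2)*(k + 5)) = k + 5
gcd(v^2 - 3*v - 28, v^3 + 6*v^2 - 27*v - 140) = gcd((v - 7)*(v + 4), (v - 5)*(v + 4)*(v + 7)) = v + 4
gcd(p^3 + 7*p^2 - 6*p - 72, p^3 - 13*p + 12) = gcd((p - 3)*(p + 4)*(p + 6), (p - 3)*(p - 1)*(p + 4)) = p^2 + p - 12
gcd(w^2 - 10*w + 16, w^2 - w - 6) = 1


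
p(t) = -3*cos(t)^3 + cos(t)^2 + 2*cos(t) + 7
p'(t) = 9*sin(t)*cos(t)^2 - 2*sin(t)*cos(t) - 2*sin(t)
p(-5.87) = 7.37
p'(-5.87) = 1.49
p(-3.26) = 8.94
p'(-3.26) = 1.05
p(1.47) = 7.21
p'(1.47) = -2.10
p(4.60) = 6.79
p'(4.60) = 1.65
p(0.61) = 7.66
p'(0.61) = 1.38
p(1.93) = 6.55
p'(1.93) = -0.17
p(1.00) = 7.90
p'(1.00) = -0.38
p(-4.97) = 7.52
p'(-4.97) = -1.86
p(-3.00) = 8.91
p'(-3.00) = -1.24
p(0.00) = 7.00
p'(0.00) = 0.00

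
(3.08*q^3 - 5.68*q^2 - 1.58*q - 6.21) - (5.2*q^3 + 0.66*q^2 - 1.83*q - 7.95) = -2.12*q^3 - 6.34*q^2 + 0.25*q + 1.74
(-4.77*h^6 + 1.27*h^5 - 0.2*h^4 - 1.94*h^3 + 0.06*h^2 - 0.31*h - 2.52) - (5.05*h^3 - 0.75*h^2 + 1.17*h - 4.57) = -4.77*h^6 + 1.27*h^5 - 0.2*h^4 - 6.99*h^3 + 0.81*h^2 - 1.48*h + 2.05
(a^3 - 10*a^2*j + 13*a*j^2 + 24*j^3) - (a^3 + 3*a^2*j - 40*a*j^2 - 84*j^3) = -13*a^2*j + 53*a*j^2 + 108*j^3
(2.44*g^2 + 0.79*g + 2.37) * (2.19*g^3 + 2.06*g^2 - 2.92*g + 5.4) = 5.3436*g^5 + 6.7565*g^4 - 0.307099999999999*g^3 + 15.7514*g^2 - 2.6544*g + 12.798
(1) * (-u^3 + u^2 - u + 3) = -u^3 + u^2 - u + 3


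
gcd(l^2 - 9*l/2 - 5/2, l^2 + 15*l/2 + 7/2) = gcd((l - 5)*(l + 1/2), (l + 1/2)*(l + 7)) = l + 1/2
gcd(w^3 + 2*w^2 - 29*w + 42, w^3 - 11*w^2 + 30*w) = 1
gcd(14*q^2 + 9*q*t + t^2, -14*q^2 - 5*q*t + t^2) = 2*q + t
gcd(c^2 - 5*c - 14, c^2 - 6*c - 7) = c - 7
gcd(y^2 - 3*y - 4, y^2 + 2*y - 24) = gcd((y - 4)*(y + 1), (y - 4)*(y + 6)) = y - 4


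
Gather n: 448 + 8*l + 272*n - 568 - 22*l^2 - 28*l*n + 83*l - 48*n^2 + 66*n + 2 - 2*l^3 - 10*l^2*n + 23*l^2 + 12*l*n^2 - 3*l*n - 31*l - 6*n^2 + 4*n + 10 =-2*l^3 + l^2 + 60*l + n^2*(12*l - 54) + n*(-10*l^2 - 31*l + 342) - 108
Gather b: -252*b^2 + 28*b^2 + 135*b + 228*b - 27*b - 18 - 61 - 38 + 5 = -224*b^2 + 336*b - 112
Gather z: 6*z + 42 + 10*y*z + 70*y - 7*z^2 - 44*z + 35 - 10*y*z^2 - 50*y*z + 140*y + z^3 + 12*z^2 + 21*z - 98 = 210*y + z^3 + z^2*(5 - 10*y) + z*(-40*y - 17) - 21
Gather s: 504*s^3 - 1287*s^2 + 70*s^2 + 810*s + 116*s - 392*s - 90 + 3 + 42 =504*s^3 - 1217*s^2 + 534*s - 45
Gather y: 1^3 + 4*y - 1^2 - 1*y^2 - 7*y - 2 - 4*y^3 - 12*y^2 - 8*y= -4*y^3 - 13*y^2 - 11*y - 2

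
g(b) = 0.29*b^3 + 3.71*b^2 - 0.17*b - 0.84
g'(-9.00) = 3.52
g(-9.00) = 89.79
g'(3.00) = 29.92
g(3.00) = 39.87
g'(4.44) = 49.93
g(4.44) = 96.93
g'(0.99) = 8.03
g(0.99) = 2.91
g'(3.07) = 30.81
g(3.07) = 42.00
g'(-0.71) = -5.00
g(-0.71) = 1.05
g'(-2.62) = -13.64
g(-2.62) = 19.86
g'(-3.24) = -15.08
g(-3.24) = 28.79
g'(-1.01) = -6.78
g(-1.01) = 2.82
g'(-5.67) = -14.27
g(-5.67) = 66.53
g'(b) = 0.87*b^2 + 7.42*b - 0.17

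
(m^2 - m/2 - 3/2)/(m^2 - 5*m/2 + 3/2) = (m + 1)/(m - 1)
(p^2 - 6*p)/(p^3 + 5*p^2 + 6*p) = (p - 6)/(p^2 + 5*p + 6)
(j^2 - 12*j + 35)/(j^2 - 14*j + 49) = (j - 5)/(j - 7)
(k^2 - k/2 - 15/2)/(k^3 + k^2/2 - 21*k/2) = (2*k + 5)/(k*(2*k + 7))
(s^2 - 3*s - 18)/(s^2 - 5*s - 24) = (s - 6)/(s - 8)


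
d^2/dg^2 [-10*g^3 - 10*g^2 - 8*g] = -60*g - 20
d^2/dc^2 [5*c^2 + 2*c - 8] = 10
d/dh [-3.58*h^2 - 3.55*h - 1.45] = -7.16*h - 3.55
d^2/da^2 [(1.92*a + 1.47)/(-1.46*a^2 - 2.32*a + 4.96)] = (-(1.92*a + 1.47)*(2.92*a + 2.32)*(5.84*a + 4.64) + (16.8192*a + 13.2012)*(1.46*a^2 + 2.32*a - 4.96))/(1.46*a^2 + 2.32*a - 4.96)^3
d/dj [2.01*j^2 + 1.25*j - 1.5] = 4.02*j + 1.25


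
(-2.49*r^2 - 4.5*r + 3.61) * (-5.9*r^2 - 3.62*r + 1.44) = 14.691*r^4 + 35.5638*r^3 - 8.5946*r^2 - 19.5482*r + 5.1984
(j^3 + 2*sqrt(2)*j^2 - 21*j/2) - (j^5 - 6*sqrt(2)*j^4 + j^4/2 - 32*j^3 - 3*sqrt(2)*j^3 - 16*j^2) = -j^5 - j^4/2 + 6*sqrt(2)*j^4 + 3*sqrt(2)*j^3 + 33*j^3 + 2*sqrt(2)*j^2 + 16*j^2 - 21*j/2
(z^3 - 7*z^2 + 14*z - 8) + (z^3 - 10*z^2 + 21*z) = 2*z^3 - 17*z^2 + 35*z - 8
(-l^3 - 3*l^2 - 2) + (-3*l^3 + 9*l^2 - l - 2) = -4*l^3 + 6*l^2 - l - 4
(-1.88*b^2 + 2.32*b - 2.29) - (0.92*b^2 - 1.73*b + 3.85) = -2.8*b^2 + 4.05*b - 6.14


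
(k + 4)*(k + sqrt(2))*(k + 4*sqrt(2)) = k^3 + 4*k^2 + 5*sqrt(2)*k^2 + 8*k + 20*sqrt(2)*k + 32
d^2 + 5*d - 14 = (d - 2)*(d + 7)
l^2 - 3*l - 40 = (l - 8)*(l + 5)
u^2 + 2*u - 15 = (u - 3)*(u + 5)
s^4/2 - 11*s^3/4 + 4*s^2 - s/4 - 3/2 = (s/2 + 1/4)*(s - 3)*(s - 2)*(s - 1)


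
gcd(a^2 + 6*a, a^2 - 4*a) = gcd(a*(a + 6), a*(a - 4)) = a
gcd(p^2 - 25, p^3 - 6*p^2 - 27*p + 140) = p + 5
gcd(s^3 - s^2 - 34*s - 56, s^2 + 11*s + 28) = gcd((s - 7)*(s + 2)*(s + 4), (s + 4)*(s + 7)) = s + 4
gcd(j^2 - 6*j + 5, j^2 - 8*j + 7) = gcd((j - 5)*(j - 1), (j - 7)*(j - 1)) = j - 1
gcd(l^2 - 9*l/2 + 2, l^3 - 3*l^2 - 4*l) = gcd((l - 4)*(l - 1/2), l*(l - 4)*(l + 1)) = l - 4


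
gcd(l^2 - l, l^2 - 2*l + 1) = l - 1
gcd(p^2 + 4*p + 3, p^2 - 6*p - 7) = p + 1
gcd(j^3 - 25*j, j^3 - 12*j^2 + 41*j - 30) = j - 5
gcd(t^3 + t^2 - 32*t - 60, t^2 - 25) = t + 5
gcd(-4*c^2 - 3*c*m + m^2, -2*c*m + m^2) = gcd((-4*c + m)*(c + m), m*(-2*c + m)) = 1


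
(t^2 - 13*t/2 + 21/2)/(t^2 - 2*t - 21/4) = 2*(t - 3)/(2*t + 3)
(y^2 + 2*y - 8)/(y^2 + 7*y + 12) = (y - 2)/(y + 3)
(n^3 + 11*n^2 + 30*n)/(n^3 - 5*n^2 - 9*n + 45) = n*(n^2 + 11*n + 30)/(n^3 - 5*n^2 - 9*n + 45)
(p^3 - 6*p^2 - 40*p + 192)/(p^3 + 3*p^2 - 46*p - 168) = (p^2 - 12*p + 32)/(p^2 - 3*p - 28)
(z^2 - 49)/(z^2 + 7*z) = (z - 7)/z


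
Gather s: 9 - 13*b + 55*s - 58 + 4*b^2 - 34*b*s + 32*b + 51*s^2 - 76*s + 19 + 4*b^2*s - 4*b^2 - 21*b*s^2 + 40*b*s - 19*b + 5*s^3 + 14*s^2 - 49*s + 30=5*s^3 + s^2*(65 - 21*b) + s*(4*b^2 + 6*b - 70)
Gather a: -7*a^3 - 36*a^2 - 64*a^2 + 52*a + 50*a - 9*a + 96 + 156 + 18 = -7*a^3 - 100*a^2 + 93*a + 270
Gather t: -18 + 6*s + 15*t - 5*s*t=6*s + t*(15 - 5*s) - 18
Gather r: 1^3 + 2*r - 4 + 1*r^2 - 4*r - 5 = r^2 - 2*r - 8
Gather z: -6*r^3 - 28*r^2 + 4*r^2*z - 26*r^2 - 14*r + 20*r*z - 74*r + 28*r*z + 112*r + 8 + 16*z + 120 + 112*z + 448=-6*r^3 - 54*r^2 + 24*r + z*(4*r^2 + 48*r + 128) + 576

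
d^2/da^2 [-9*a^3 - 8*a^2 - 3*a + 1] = -54*a - 16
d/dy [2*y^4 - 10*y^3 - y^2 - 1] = 2*y*(4*y^2 - 15*y - 1)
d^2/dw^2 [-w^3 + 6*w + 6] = -6*w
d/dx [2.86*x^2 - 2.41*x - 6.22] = 5.72*x - 2.41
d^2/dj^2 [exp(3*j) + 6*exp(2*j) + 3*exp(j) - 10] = (9*exp(2*j) + 24*exp(j) + 3)*exp(j)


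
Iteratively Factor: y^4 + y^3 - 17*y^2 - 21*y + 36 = (y - 4)*(y^3 + 5*y^2 + 3*y - 9) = (y - 4)*(y + 3)*(y^2 + 2*y - 3) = (y - 4)*(y + 3)^2*(y - 1)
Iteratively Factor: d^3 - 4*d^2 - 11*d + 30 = (d - 2)*(d^2 - 2*d - 15) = (d - 2)*(d + 3)*(d - 5)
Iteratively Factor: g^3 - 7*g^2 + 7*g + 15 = (g - 5)*(g^2 - 2*g - 3) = (g - 5)*(g - 3)*(g + 1)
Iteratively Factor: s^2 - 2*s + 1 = (s - 1)*(s - 1)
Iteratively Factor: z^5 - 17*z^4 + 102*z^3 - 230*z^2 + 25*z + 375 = (z - 5)*(z^4 - 12*z^3 + 42*z^2 - 20*z - 75) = (z - 5)*(z - 3)*(z^3 - 9*z^2 + 15*z + 25) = (z - 5)^2*(z - 3)*(z^2 - 4*z - 5) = (z - 5)^2*(z - 3)*(z + 1)*(z - 5)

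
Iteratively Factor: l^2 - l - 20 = (l - 5)*(l + 4)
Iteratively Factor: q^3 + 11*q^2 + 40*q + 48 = (q + 4)*(q^2 + 7*q + 12) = (q + 4)^2*(q + 3)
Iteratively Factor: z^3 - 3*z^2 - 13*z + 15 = (z - 5)*(z^2 + 2*z - 3) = (z - 5)*(z + 3)*(z - 1)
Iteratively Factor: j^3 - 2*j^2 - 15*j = (j)*(j^2 - 2*j - 15) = j*(j + 3)*(j - 5)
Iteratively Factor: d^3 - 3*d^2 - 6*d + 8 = (d + 2)*(d^2 - 5*d + 4) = (d - 4)*(d + 2)*(d - 1)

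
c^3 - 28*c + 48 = (c - 4)*(c - 2)*(c + 6)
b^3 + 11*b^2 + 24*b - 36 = (b - 1)*(b + 6)^2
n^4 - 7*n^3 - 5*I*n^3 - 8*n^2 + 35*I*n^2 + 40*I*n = n*(n - 8)*(n + 1)*(n - 5*I)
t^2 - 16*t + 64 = (t - 8)^2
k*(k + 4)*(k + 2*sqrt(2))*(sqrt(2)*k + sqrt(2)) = sqrt(2)*k^4 + 4*k^3 + 5*sqrt(2)*k^3 + 4*sqrt(2)*k^2 + 20*k^2 + 16*k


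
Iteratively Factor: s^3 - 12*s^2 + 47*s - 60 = (s - 4)*(s^2 - 8*s + 15) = (s - 4)*(s - 3)*(s - 5)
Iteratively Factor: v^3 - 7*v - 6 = (v + 1)*(v^2 - v - 6) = (v - 3)*(v + 1)*(v + 2)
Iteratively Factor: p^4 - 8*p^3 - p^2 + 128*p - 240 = (p - 4)*(p^3 - 4*p^2 - 17*p + 60) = (p - 4)*(p + 4)*(p^2 - 8*p + 15) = (p - 5)*(p - 4)*(p + 4)*(p - 3)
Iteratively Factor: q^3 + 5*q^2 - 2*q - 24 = (q + 4)*(q^2 + q - 6) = (q - 2)*(q + 4)*(q + 3)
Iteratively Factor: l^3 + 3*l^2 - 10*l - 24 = (l - 3)*(l^2 + 6*l + 8) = (l - 3)*(l + 2)*(l + 4)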